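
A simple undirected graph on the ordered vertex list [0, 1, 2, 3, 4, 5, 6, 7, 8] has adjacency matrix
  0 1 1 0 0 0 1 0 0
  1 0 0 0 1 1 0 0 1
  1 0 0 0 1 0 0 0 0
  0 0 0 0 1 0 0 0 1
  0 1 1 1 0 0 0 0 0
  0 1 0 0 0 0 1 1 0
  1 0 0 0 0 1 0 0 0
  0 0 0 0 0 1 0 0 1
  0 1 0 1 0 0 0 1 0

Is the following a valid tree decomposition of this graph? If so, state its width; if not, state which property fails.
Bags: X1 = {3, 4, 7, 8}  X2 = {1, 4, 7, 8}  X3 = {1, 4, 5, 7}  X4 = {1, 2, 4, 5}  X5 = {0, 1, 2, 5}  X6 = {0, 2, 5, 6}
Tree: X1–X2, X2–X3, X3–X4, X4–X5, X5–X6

Yes; width 3.

Vertex coverage: the bags together contain {0, 1, 2, 3, 4, 5, 6, 7, 8}, the full vertex set. Edge coverage: each edge of G has both endpoints in at least one bag. Running intersection: for every vertex, the bags containing it form a connected subtree. All three properties hold, so this is a valid tree decomposition of width max|bag| − 1 = 3, and hence tw(G) ≤ 3.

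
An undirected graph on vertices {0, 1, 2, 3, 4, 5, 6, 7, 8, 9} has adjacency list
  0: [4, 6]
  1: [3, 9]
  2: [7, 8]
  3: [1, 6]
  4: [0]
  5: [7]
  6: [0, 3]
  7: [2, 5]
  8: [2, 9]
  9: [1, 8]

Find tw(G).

1

A width-1 tree decomposition is:
Bags: B1 = {0, 4}  B2 = {0, 6}  B3 = {3, 6}  B4 = {1, 3}  B5 = {1, 9}  B6 = {8, 9}  B7 = {2, 8}  B8 = {2, 7}  B9 = {5, 7}
Tree: B1–B2, B2–B3, B3–B4, B4–B5, B5–B6, B6–B7, B7–B8, B8–B9
Every bag has size at most 2, so the width is 2 − 1 = 1 and tw(G) ≤ 1. Since G has at least one edge (e.g. 4–0), it is not an edgeless graph, so tw(G) ≥ 1. Hence tw(G) = 1 exactly.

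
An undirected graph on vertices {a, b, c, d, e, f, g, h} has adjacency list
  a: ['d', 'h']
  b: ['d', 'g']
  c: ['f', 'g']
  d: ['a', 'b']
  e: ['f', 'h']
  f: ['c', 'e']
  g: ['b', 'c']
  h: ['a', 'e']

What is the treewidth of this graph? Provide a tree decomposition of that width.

Every bag has size at most 3, so the width is 3 − 1 = 2 and tw(G) ≤ 2. The edges c–f–e–h–a–d–b–g–c form a cycle, so G is not a tree and its treewidth is at least 2. Therefore the treewidth is 2.

Treewidth 2.
One such decomposition:
Bags: B1 = {c, e, f}  B2 = {c, e, h}  B3 = {a, c, h}  B4 = {a, c, d}  B5 = {b, c, d}  B6 = {b, c, g}
Tree: B1–B2, B2–B3, B3–B4, B4–B5, B5–B6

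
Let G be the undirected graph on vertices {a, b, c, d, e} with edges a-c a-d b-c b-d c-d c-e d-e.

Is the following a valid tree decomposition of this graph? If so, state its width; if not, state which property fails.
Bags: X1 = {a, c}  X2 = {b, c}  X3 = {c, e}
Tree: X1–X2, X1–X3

No — vertex d appears in no bag.

A tree decomposition must satisfy three properties: every vertex lies in some bag; for every edge, both endpoints lie together in some bag; and for every vertex, the bags containing it form a connected subtree. Here vertex d appears in no bag, so the decomposition is invalid.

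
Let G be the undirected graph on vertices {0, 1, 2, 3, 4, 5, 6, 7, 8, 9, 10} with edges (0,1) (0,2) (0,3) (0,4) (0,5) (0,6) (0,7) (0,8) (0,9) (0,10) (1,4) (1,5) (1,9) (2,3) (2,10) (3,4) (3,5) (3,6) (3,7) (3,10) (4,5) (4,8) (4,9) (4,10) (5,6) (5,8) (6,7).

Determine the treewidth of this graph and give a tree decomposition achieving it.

Every bag has size at most 4, so the width is 4 − 1 = 3 and tw(G) ≤ 3. Conversely, {0, 4, 5, 8} is a clique of size 4, and the vertices of any clique must share a bag in every tree decomposition; so some bag has ≥ 4 vertices and tw(G) ≥ 3. The upper and lower bounds meet at 3, so that is the treewidth.

Treewidth 3.
One such decomposition:
Bags: B1 = {0, 3, 4, 5}  B2 = {0, 3, 5, 6}  B3 = {0, 3, 6, 7}  B4 = {0, 1, 4, 5}  B5 = {0, 1, 4, 9}  B6 = {0, 3, 4, 10}  B7 = {0, 2, 3, 10}  B8 = {0, 4, 5, 8}
Tree: B1–B2, B2–B3, B1–B4, B4–B5, B1–B6, B6–B7, B1–B8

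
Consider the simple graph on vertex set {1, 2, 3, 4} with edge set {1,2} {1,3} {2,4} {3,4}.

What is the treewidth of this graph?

2

A width-2 tree decomposition is:
Bags: B1 = {1, 2, 3}  B2 = {2, 3, 4}
Tree: B1–B2
Every bag has size at most 3, so the width is 3 − 1 = 2 and tw(G) ≤ 2. Since 3–1–2–4–3 is a cycle in G, G is not acyclic. Forests are exactly the graphs of treewidth ≤ 1, so tw(G) ≥ 2. Therefore the treewidth is 2.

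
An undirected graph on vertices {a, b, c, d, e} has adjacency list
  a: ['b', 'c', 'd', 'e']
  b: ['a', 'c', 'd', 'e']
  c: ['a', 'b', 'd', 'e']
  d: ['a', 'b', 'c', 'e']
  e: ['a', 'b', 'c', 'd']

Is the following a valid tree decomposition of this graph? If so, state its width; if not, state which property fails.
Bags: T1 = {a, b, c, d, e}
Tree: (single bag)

Yes; width 4.

Checking the three conditions: (i) the bags cover all of {a, b, c, d, e}; (ii) for each edge, some bag contains both endpoints; (iii) the bags containing any fixed vertex form a subtree. All hold, so the decomposition is valid with width 5 − 1 = 4.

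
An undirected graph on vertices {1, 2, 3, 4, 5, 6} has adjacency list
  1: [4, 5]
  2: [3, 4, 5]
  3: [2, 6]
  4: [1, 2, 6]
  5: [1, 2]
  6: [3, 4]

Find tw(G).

2

A width-2 tree decomposition is:
Bags: B1 = {3, 4, 6}  B2 = {2, 3, 4}  B3 = {1, 2, 4}  B4 = {1, 2, 5}
Tree: B1–B2, B2–B3, B3–B4
Every bag has size at most 3, so the width is 3 − 1 = 2 and tw(G) ≤ 2. The edges 6–3–2–4–6 form a cycle, so G is not a tree and its treewidth is at least 2. Combining the bounds, tw(G) = 2.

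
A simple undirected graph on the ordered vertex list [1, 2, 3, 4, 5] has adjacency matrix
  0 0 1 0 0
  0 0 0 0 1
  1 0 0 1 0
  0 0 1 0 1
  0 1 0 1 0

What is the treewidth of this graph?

A width-1 tree decomposition is:
Bags: B1 = {2, 5}  B2 = {4, 5}  B3 = {3, 4}  B4 = {1, 3}
Tree: B1–B2, B2–B3, B3–B4
The largest bag has 2 vertices, giving width 1; this decomposition certifies tw(G) ≤ 1. G has an edge, so its treewidth is at least 1. Therefore the treewidth is 1.

1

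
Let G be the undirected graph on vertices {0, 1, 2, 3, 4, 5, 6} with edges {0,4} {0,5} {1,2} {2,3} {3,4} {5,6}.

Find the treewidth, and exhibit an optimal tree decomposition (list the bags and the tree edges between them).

The largest bag has 2 vertices, giving width 1; this decomposition certifies tw(G) ≤ 1. G has an edge, so its treewidth is at least 1. Combining the bounds, tw(G) = 1.

Treewidth 1.
Bags: B1 = {5, 6}  B2 = {0, 5}  B3 = {0, 4}  B4 = {3, 4}  B5 = {2, 3}  B6 = {1, 2}
Tree: B1–B2, B2–B3, B3–B4, B4–B5, B5–B6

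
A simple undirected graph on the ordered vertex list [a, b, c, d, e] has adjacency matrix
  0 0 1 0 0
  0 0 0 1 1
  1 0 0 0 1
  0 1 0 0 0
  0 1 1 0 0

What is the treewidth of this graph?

A width-1 tree decomposition is:
Bags: B1 = {c, e}  B2 = {b, e}  B3 = {b, d}  B4 = {a, c}
Tree: B1–B2, B2–B3, B1–B4
Every bag has size at most 2, so the width is 2 − 1 = 1 and tw(G) ≤ 1. Any graph with an edge has treewidth ≥ 1, and G has the edge c–e. Combining the bounds, tw(G) = 1.

1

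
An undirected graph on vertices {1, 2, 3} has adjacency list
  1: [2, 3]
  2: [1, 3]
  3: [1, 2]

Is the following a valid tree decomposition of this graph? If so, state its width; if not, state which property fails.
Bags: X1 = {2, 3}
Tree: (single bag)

A tree decomposition must satisfy three properties: every vertex lies in some bag; for every edge, both endpoints lie together in some bag; and for every vertex, the bags containing it form a connected subtree. Here vertex 1 appears in no bag, so the decomposition is invalid.

No — vertex 1 appears in no bag.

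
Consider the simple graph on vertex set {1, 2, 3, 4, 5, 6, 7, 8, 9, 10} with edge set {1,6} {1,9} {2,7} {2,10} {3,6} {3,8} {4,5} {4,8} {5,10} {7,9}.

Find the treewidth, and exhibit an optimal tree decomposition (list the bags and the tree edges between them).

Every bag has size at most 3, so the width is 3 − 1 = 2 and tw(G) ≤ 2. The edges 9–7–2–10–5–4–8–3–6–1–9 form a cycle, so G is not a tree and its treewidth is at least 2. Combining the bounds, tw(G) = 2.

Treewidth 2.
One such decomposition:
Bags: B1 = {2, 7, 9}  B2 = {2, 9, 10}  B3 = {5, 9, 10}  B4 = {4, 5, 9}  B5 = {4, 8, 9}  B6 = {3, 8, 9}  B7 = {3, 6, 9}  B8 = {1, 6, 9}
Tree: B1–B2, B2–B3, B3–B4, B4–B5, B5–B6, B6–B7, B7–B8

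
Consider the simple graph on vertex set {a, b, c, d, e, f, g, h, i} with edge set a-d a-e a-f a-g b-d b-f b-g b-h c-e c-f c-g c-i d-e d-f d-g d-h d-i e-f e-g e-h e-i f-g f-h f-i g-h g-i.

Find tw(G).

4

A width-4 tree decomposition is:
Bags: B1 = {d, e, f, g, h}  B2 = {b, d, f, g, h}  B3 = {d, e, f, g, i}  B4 = {c, e, f, g, i}  B5 = {a, d, e, f, g}
Tree: B1–B2, B1–B3, B3–B4, B1–B5
Each bag holds 5 vertices, so the decomposition has width 4, which upper-bounds the treewidth. For the lower bound, the 5 vertices {d, e, f, g, h} are pairwise adjacent, and any tree decomposition puts a clique entirely inside one bag — forcing width ≥ 4. The upper and lower bounds meet at 4, so that is the treewidth.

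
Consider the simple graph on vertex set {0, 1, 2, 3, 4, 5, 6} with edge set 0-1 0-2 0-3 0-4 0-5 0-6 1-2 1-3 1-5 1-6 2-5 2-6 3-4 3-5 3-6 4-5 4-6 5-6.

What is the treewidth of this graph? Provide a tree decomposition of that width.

Every bag has size at most 5, so the width is 5 − 1 = 4 and tw(G) ≤ 4. On the other hand G contains the 5-clique {0, 1, 2, 5, 6}. A clique must lie in a single bag of any decomposition, so no decomposition can have width below 4. Hence tw(G) = 4 exactly.

Treewidth 4.
Bags: B1 = {0, 1, 2, 5, 6}  B2 = {0, 1, 3, 5, 6}  B3 = {0, 3, 4, 5, 6}
Tree: B1–B2, B2–B3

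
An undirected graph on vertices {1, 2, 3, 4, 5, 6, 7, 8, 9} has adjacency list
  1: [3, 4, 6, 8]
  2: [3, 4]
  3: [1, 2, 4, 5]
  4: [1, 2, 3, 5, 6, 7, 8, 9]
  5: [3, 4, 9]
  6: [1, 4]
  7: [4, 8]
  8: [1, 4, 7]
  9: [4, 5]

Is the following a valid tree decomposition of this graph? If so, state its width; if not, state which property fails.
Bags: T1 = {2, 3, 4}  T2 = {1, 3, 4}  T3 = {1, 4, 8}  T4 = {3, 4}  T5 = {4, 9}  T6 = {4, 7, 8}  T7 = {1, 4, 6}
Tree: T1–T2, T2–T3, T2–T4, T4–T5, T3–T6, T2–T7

A tree decomposition must satisfy three properties: every vertex lies in some bag; for every edge, both endpoints lie together in some bag; and for every vertex, the bags containing it form a connected subtree. Here vertex 5 appears in no bag, so the decomposition is invalid.

No — vertex 5 appears in no bag.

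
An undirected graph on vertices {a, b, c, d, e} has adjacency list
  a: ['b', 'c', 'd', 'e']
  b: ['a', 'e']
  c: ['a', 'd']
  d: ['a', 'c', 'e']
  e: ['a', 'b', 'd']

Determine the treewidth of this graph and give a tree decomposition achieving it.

Every bag has size at most 3, so the width is 3 − 1 = 2 and tw(G) ≤ 2. On the other hand G contains the 3-clique {a, d, e}. A clique must lie in a single bag of any decomposition, so no decomposition can have width below 2. Therefore the treewidth is 2.

Treewidth 2.
One such decomposition:
Bags: B1 = {a, b, e}  B2 = {a, d, e}  B3 = {a, c, d}
Tree: B1–B2, B2–B3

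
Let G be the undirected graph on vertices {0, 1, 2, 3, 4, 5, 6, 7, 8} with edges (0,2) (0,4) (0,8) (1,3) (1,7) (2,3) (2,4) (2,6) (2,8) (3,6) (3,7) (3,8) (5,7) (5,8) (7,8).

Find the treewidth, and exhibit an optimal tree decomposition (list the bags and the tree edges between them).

Treewidth 2.
Bags: B1 = {2, 3, 6}  B2 = {2, 3, 8}  B3 = {3, 7, 8}  B4 = {0, 2, 8}  B5 = {1, 3, 7}  B6 = {0, 2, 4}  B7 = {5, 7, 8}
Tree: B1–B2, B2–B3, B2–B4, B3–B5, B4–B6, B3–B7

Every bag has size at most 3, so the width is 3 − 1 = 2 and tw(G) ≤ 2. Conversely, {1, 3, 7} is a clique of size 3, and the vertices of any clique must share a bag in every tree decomposition; so some bag has ≥ 3 vertices and tw(G) ≥ 2. Therefore the treewidth is 2.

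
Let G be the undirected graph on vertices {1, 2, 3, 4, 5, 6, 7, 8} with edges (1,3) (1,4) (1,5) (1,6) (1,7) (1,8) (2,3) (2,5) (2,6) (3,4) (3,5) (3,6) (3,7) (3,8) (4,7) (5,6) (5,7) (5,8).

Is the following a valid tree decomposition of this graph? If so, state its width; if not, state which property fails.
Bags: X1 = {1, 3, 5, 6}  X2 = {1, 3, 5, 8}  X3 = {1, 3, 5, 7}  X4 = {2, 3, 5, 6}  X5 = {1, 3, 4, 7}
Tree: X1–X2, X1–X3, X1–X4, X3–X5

Checking the three conditions: (i) the bags cover all of {1, 2, 3, 4, 5, 6, 7, 8}; (ii) for each edge, some bag contains both endpoints; (iii) the bags containing any fixed vertex form a subtree. All hold, so the decomposition is valid with width 4 − 1 = 3.

Yes; width 3.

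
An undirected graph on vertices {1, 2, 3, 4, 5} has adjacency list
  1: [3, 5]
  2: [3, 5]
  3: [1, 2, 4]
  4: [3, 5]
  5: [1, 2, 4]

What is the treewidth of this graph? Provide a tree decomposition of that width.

Treewidth 2.
One such decomposition:
Bags: B1 = {3, 4, 5}  B2 = {1, 3, 5}  B3 = {2, 3, 5}
Tree: B1–B2, B2–B3

Each bag holds 3 vertices, so the decomposition has width 2, which upper-bounds the treewidth. For the lower bound, G contains the cycle 4–5–1–3–4, so G is not a forest; only forests have treewidth ≤ 1, hence tw(G) ≥ 2. The upper and lower bounds meet at 2, so that is the treewidth.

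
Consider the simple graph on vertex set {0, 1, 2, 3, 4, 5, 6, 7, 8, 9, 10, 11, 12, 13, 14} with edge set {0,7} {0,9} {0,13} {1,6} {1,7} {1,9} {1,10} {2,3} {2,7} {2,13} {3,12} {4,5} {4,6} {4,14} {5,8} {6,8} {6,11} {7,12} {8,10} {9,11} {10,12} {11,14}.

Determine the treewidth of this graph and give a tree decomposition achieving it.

Treewidth 3.
One optimal decomposition is:
Bags: B1 = {4, 5, 8, 14}  B2 = {4, 6, 8, 14}  B3 = {6, 8, 11, 14}  B4 = {6, 8, 10, 11}  B5 = {1, 6, 10, 11}  B6 = {1, 9, 10, 11}  B7 = {1, 9, 10, 12}  B8 = {1, 7, 9, 12}  B9 = {0, 7, 9, 12}  B10 = {0, 3, 7, 12}  B11 = {0, 2, 3, 7}  B12 = {0, 2, 3, 13}
Tree: B1–B2, B2–B3, B3–B4, B4–B5, B5–B6, B6–B7, B7–B8, B8–B9, B9–B10, B10–B11, B11–B12

Each bag holds 4 vertices, so the decomposition has width 3, which upper-bounds the treewidth. For the lower bound: the 4 vertex sets {4,5,14}, {8}, {6}, {1,9,10,11} are disjoint, each induces a connected subgraph, and every pair is joined by at least one edge of G. Contracting each set to a single vertex therefore yields K_{4} as a minor, and since treewidth is minor-monotone, tw(G) ≥ tw(K_{4}) = 3. The upper and lower bounds meet at 3, so that is the treewidth.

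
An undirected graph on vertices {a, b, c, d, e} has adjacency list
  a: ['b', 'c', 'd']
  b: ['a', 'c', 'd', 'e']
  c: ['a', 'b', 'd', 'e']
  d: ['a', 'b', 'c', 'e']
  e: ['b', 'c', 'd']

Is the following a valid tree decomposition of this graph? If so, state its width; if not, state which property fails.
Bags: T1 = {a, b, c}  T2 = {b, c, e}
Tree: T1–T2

No — vertex d appears in no bag.

A tree decomposition must satisfy three properties: every vertex lies in some bag; for every edge, both endpoints lie together in some bag; and for every vertex, the bags containing it form a connected subtree. Here vertex d appears in no bag, so the decomposition is invalid.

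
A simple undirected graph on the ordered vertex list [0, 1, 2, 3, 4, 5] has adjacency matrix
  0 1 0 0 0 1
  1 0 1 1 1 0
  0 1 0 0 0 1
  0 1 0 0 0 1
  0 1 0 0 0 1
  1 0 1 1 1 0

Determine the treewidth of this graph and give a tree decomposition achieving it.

Treewidth 2.
Bags: B1 = {1, 4, 5}  B2 = {1, 3, 5}  B3 = {1, 2, 5}  B4 = {0, 1, 5}
Tree: B1–B2, B2–B3, B3–B4

The largest bag has 3 vertices, giving width 2; this decomposition certifies tw(G) ≤ 2. Since 1–4–5–3–1 is a cycle in G, G is not acyclic. Forests are exactly the graphs of treewidth ≤ 1, so tw(G) ≥ 2. Combining the bounds, tw(G) = 2.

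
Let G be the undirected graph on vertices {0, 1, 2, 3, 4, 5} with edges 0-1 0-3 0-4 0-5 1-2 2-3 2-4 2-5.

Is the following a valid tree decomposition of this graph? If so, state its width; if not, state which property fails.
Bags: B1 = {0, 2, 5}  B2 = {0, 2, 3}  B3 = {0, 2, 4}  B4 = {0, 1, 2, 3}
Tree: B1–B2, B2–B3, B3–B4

A tree decomposition must satisfy three properties: every vertex lies in some bag; for every edge, both endpoints lie together in some bag; and for every vertex, the bags containing it form a connected subtree. Here bags containing vertex 3 are not connected in the tree, so the decomposition is invalid.

No — bags containing vertex 3 are not connected in the tree.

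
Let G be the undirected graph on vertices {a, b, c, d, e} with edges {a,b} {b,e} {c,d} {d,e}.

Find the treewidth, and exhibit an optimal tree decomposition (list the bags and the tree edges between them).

Treewidth 1.
One such decomposition:
Bags: B1 = {d, e}  B2 = {c, d}  B3 = {b, e}  B4 = {a, b}
Tree: B1–B2, B1–B3, B3–B4

The largest bag has 2 vertices, giving width 1; this decomposition certifies tw(G) ≤ 1. Any graph with an edge has treewidth ≥ 1, and G has the edge e–d. Combining the bounds, tw(G) = 1.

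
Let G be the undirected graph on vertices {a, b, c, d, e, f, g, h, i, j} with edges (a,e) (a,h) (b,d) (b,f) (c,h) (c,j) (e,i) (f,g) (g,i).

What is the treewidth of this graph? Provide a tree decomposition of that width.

Each bag holds 2 vertices, so the decomposition has width 1, which upper-bounds the treewidth. G has an edge, so its treewidth is at least 1. The upper and lower bounds meet at 1, so that is the treewidth.

Treewidth 1.
Bags: B1 = {b, d}  B2 = {b, f}  B3 = {f, g}  B4 = {g, i}  B5 = {e, i}  B6 = {a, e}  B7 = {a, h}  B8 = {c, h}  B9 = {c, j}
Tree: B1–B2, B2–B3, B3–B4, B4–B5, B5–B6, B6–B7, B7–B8, B8–B9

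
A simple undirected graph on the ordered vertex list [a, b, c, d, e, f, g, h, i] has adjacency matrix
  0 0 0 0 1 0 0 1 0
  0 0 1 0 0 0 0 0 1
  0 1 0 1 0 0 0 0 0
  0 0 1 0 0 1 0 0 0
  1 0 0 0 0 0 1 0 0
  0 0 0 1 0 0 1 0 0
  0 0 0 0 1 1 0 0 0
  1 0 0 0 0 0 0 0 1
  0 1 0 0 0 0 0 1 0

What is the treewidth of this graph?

A width-2 tree decomposition is:
Bags: B1 = {b, h, i}  B2 = {b, c, h}  B3 = {c, d, h}  B4 = {d, f, h}  B5 = {f, g, h}  B6 = {e, g, h}  B7 = {a, e, h}
Tree: B1–B2, B2–B3, B3–B4, B4–B5, B5–B6, B6–B7
The largest bag has 3 vertices, giving width 2; this decomposition certifies tw(G) ≤ 2. Since h–i–b–c–d–f–g–e–a–h is a cycle in G, G is not acyclic. Forests are exactly the graphs of treewidth ≤ 1, so tw(G) ≥ 2. Hence tw(G) = 2 exactly.

2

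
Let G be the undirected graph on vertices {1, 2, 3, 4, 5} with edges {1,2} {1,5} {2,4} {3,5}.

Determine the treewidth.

1

A width-1 tree decomposition is:
Bags: B1 = {3, 5}  B2 = {1, 5}  B3 = {1, 2}  B4 = {2, 4}
Tree: B1–B2, B2–B3, B3–B4
Every bag has size at most 2, so the width is 2 − 1 = 1 and tw(G) ≤ 1. Any graph with an edge has treewidth ≥ 1, and G has the edge 3–5. The upper and lower bounds meet at 1, so that is the treewidth.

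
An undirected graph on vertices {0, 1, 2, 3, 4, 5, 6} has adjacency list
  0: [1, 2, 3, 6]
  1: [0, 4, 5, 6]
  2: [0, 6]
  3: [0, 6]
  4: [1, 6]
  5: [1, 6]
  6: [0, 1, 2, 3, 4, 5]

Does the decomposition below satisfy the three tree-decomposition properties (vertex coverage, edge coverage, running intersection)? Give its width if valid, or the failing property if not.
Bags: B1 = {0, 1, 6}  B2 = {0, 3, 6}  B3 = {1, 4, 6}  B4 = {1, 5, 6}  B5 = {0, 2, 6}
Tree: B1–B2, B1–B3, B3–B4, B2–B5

Yes; width 2.

Every vertex of G appears in some bag (union = {0, 1, 2, 3, 4, 5, 6}); every edge is covered by a bag; and for each vertex v the set of bags containing v is connected in the bag tree. The decomposition is therefore valid. The largest bag has 3 vertices, so the width is 2.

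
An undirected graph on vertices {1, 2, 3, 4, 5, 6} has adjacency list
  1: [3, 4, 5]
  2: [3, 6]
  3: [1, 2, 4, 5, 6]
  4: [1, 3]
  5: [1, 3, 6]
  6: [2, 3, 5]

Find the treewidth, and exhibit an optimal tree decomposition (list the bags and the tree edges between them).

Treewidth 2.
One optimal decomposition is:
Bags: B1 = {3, 5, 6}  B2 = {1, 3, 5}  B3 = {2, 3, 6}  B4 = {1, 3, 4}
Tree: B1–B2, B1–B3, B2–B4

Each bag holds 3 vertices, so the decomposition has width 2, which upper-bounds the treewidth. On the other hand G contains the 3-clique {1, 3, 4}. A clique must lie in a single bag of any decomposition, so no decomposition can have width below 2. Combining the bounds, tw(G) = 2.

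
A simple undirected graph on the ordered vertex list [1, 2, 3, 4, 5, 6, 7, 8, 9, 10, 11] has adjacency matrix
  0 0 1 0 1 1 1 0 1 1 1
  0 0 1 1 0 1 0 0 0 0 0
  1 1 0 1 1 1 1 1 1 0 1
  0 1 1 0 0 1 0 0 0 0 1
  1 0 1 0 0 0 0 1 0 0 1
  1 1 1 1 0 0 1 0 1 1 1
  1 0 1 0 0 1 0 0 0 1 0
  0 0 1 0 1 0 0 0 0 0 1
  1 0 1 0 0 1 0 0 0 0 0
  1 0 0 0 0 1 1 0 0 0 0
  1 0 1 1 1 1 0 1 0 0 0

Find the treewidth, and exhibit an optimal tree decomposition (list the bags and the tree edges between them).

Every bag has size at most 4, so the width is 4 − 1 = 3 and tw(G) ≤ 3. For the lower bound, the 4 vertices {1, 6, 7, 10} are pairwise adjacent, and any tree decomposition puts a clique entirely inside one bag — forcing width ≥ 3. The upper and lower bounds meet at 3, so that is the treewidth.

Treewidth 3.
One optimal decomposition is:
Bags: B1 = {1, 3, 6, 11}  B2 = {3, 4, 6, 11}  B3 = {2, 3, 4, 6}  B4 = {1, 3, 6, 7}  B5 = {1, 6, 7, 10}  B6 = {1, 3, 5, 11}  B7 = {1, 3, 6, 9}  B8 = {3, 5, 8, 11}
Tree: B1–B2, B2–B3, B1–B4, B4–B5, B1–B6, B4–B7, B6–B8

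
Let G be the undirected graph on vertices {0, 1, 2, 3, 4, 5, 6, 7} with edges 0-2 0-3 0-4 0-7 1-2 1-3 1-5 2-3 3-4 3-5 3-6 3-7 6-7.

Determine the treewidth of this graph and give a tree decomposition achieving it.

Each bag holds 3 vertices, so the decomposition has width 2, which upper-bounds the treewidth. On the other hand G contains the 3-clique {0, 2, 3}. A clique must lie in a single bag of any decomposition, so no decomposition can have width below 2. Therefore the treewidth is 2.

Treewidth 2.
Bags: B1 = {3, 6, 7}  B2 = {0, 3, 7}  B3 = {0, 2, 3}  B4 = {0, 3, 4}  B5 = {1, 2, 3}  B6 = {1, 3, 5}
Tree: B1–B2, B2–B3, B2–B4, B3–B5, B5–B6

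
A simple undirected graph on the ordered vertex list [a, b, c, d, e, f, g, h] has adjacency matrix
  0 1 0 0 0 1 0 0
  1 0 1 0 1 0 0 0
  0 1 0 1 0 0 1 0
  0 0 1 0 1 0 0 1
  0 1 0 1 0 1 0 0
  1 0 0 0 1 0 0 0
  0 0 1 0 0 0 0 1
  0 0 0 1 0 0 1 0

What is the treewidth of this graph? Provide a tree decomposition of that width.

Treewidth 2.
One optimal decomposition is:
Bags: B1 = {a, b, f}  B2 = {b, e, f}  B3 = {b, c, e}  B4 = {c, d, e}  B5 = {c, d, g}  B6 = {d, g, h}
Tree: B1–B2, B2–B3, B3–B4, B4–B5, B5–B6

Every bag has size at most 3, so the width is 3 − 1 = 2 and tw(G) ≤ 2. For the lower bound, G contains the cycle a–f–e–b–a, so G is not a forest; only forests have treewidth ≤ 1, hence tw(G) ≥ 2. Combining the bounds, tw(G) = 2.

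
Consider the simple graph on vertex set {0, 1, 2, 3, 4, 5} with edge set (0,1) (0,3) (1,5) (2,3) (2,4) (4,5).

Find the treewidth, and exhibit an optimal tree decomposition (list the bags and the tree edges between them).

Treewidth 2.
One optimal decomposition is:
Bags: B1 = {2, 3, 4}  B2 = {3, 4, 5}  B3 = {1, 3, 5}  B4 = {0, 1, 3}
Tree: B1–B2, B2–B3, B3–B4

Each bag holds 3 vertices, so the decomposition has width 2, which upper-bounds the treewidth. For the lower bound, G contains the cycle 3–2–4–5–1–0–3, so G is not a forest; only forests have treewidth ≤ 1, hence tw(G) ≥ 2. Therefore the treewidth is 2.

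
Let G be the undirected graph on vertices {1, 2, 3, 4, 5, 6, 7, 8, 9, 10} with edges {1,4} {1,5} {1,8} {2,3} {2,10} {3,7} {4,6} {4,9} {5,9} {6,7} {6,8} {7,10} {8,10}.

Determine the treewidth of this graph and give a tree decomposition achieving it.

The largest bag has 3 vertices, giving width 2; this decomposition certifies tw(G) ≤ 2. For the lower bound, G contains the cycle 5–9–4–1–5, so G is not a forest; only forests have treewidth ≤ 1, hence tw(G) ≥ 2. Combining the bounds, tw(G) = 2.

Treewidth 2.
One optimal decomposition is:
Bags: B1 = {1, 5, 9}  B2 = {1, 4, 9}  B3 = {1, 4, 8}  B4 = {4, 6, 8}  B5 = {6, 8, 10}  B6 = {6, 7, 10}  B7 = {2, 7, 10}  B8 = {2, 3, 7}
Tree: B1–B2, B2–B3, B3–B4, B4–B5, B5–B6, B6–B7, B7–B8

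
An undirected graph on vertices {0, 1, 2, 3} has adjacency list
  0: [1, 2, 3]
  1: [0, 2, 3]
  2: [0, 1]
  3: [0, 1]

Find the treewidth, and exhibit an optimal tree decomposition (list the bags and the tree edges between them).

Treewidth 2.
One such decomposition:
Bags: B1 = {0, 1, 3}  B2 = {0, 1, 2}
Tree: B1–B2

Each bag holds 3 vertices, so the decomposition has width 2, which upper-bounds the treewidth. Conversely, {0, 1, 2} is a clique of size 3, and the vertices of any clique must share a bag in every tree decomposition; so some bag has ≥ 3 vertices and tw(G) ≥ 2. Therefore the treewidth is 2.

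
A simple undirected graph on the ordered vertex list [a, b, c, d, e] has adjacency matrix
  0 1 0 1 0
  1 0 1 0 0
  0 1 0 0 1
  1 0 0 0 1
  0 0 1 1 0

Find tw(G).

2

A width-2 tree decomposition is:
Bags: B1 = {a, d, e}  B2 = {a, c, e}  B3 = {a, b, c}
Tree: B1–B2, B2–B3
Each bag holds 3 vertices, so the decomposition has width 2, which upper-bounds the treewidth. Since a–d–e–c–b–a is a cycle in G, G is not acyclic. Forests are exactly the graphs of treewidth ≤ 1, so tw(G) ≥ 2. Hence tw(G) = 2 exactly.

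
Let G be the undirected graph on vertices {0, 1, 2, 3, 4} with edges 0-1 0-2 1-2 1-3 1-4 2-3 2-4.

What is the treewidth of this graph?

A width-2 tree decomposition is:
Bags: B1 = {1, 2, 3}  B2 = {1, 2, 4}  B3 = {0, 1, 2}
Tree: B1–B2, B1–B3
The largest bag has 3 vertices, giving width 2; this decomposition certifies tw(G) ≤ 2. Conversely, {0, 1, 2} is a clique of size 3, and the vertices of any clique must share a bag in every tree decomposition; so some bag has ≥ 3 vertices and tw(G) ≥ 2. Hence tw(G) = 2 exactly.

2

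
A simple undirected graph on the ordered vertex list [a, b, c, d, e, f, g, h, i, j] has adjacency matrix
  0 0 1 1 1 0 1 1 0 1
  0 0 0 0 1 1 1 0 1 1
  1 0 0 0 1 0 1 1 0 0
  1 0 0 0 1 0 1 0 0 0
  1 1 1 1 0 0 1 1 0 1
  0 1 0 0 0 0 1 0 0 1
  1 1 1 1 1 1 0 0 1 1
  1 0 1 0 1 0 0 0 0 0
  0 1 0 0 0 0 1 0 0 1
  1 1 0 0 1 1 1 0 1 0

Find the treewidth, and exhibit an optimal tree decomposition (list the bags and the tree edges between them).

Treewidth 3.
One such decomposition:
Bags: B1 = {b, e, g, j}  B2 = {a, e, g, j}  B3 = {a, c, e, g}  B4 = {a, d, e, g}  B5 = {b, g, i, j}  B6 = {b, f, g, j}  B7 = {a, c, e, h}
Tree: B1–B2, B2–B3, B2–B4, B1–B5, B5–B6, B3–B7

Each bag holds 4 vertices, so the decomposition has width 3, which upper-bounds the treewidth. Conversely, {a, d, e, g} is a clique of size 4, and the vertices of any clique must share a bag in every tree decomposition; so some bag has ≥ 4 vertices and tw(G) ≥ 3. Combining the bounds, tw(G) = 3.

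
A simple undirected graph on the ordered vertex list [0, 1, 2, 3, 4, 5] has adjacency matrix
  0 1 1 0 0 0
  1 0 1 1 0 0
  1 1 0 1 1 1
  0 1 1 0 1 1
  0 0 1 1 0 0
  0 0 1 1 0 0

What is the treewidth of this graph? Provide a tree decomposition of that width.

Treewidth 2.
Bags: B1 = {1, 2, 3}  B2 = {2, 3, 5}  B3 = {2, 3, 4}  B4 = {0, 1, 2}
Tree: B1–B2, B2–B3, B1–B4

Every bag has size at most 3, so the width is 3 − 1 = 2 and tw(G) ≤ 2. On the other hand G contains the 3-clique {0, 1, 2}. A clique must lie in a single bag of any decomposition, so no decomposition can have width below 2. Therefore the treewidth is 2.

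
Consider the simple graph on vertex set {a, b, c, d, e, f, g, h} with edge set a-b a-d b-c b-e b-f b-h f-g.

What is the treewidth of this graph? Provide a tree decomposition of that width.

Treewidth 1.
Bags: B1 = {b, f}  B2 = {f, g}  B3 = {b, c}  B4 = {a, b}  B5 = {a, d}  B6 = {b, e}  B7 = {b, h}
Tree: B1–B2, B1–B3, B1–B4, B4–B5, B4–B6, B3–B7

Every bag has size at most 2, so the width is 2 − 1 = 1 and tw(G) ≤ 1. Since G has at least one edge (e.g. b–f), it is not an edgeless graph, so tw(G) ≥ 1. The upper and lower bounds meet at 1, so that is the treewidth.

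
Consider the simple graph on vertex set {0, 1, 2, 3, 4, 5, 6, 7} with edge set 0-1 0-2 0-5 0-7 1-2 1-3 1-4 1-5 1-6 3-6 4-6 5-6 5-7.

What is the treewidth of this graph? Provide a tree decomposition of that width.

Treewidth 2.
One optimal decomposition is:
Bags: B1 = {0, 1, 5}  B2 = {1, 5, 6}  B3 = {1, 4, 6}  B4 = {0, 1, 2}  B5 = {0, 5, 7}  B6 = {1, 3, 6}
Tree: B1–B2, B2–B3, B1–B4, B1–B5, B2–B6

Each bag holds 3 vertices, so the decomposition has width 2, which upper-bounds the treewidth. For the lower bound, the 3 vertices {0, 1, 2} are pairwise adjacent, and any tree decomposition puts a clique entirely inside one bag — forcing width ≥ 2. Combining the bounds, tw(G) = 2.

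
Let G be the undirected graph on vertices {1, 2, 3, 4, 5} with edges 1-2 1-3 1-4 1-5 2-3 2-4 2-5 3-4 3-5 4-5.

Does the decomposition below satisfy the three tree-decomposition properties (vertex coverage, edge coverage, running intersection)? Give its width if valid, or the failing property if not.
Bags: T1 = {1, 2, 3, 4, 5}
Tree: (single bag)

Yes; width 4.

Checking the three conditions: (i) the bags cover all of {1, 2, 3, 4, 5}; (ii) for each edge, some bag contains both endpoints; (iii) the bags containing any fixed vertex form a subtree. All hold, so the decomposition is valid with width 5 − 1 = 4.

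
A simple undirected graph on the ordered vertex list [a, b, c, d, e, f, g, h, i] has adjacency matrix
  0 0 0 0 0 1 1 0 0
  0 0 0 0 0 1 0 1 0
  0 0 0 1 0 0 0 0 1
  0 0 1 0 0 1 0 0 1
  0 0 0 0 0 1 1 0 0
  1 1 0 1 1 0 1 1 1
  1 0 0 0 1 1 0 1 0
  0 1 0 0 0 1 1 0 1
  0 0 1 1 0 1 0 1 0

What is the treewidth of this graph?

2

A width-2 tree decomposition is:
Bags: B1 = {d, f, i}  B2 = {f, h, i}  B3 = {f, g, h}  B4 = {e, f, g}  B5 = {c, d, i}  B6 = {a, f, g}  B7 = {b, f, h}
Tree: B1–B2, B2–B3, B3–B4, B1–B5, B3–B6, B3–B7
Every bag has size at most 3, so the width is 3 − 1 = 2 and tw(G) ≤ 2. Conversely, {c, d, i} is a clique of size 3, and the vertices of any clique must share a bag in every tree decomposition; so some bag has ≥ 3 vertices and tw(G) ≥ 2. Therefore the treewidth is 2.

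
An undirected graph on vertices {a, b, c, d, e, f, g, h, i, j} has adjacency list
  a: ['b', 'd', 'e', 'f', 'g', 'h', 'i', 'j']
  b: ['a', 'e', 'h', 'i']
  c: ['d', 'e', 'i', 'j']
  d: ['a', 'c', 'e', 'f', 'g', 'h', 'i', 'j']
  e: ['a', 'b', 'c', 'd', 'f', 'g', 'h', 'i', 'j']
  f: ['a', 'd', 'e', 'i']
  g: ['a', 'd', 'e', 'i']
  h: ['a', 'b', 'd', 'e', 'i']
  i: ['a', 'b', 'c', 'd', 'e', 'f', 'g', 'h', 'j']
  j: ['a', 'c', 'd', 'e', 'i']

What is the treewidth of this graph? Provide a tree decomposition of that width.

Treewidth 4.
One optimal decomposition is:
Bags: B1 = {a, d, e, g, i}  B2 = {a, d, e, i, j}  B3 = {a, d, e, h, i}  B4 = {a, d, e, f, i}  B5 = {a, b, e, h, i}  B6 = {c, d, e, i, j}
Tree: B1–B2, B2–B3, B1–B4, B3–B5, B2–B6

Every bag has size at most 5, so the width is 5 − 1 = 4 and tw(G) ≤ 4. On the other hand G contains the 5-clique {c, d, e, i, j}. A clique must lie in a single bag of any decomposition, so no decomposition can have width below 4. Combining the bounds, tw(G) = 4.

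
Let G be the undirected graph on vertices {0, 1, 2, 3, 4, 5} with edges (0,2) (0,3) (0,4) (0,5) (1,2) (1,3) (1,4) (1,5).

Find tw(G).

A width-2 tree decomposition is:
Bags: B1 = {0, 1, 5}  B2 = {0, 1, 2}  B3 = {0, 1, 4}  B4 = {0, 1, 3}
Tree: B1–B2, B2–B3, B3–B4
Each bag holds 3 vertices, so the decomposition has width 2, which upper-bounds the treewidth. For the lower bound, G contains the cycle 5–0–2–1–5, so G is not a forest; only forests have treewidth ≤ 1, hence tw(G) ≥ 2. Hence tw(G) = 2 exactly.

2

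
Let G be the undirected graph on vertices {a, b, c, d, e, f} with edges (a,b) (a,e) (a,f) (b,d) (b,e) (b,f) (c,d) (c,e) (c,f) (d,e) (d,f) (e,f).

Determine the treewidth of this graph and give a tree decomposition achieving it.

Each bag holds 4 vertices, so the decomposition has width 3, which upper-bounds the treewidth. Conversely, {c, d, e, f} is a clique of size 4, and the vertices of any clique must share a bag in every tree decomposition; so some bag has ≥ 4 vertices and tw(G) ≥ 3. Therefore the treewidth is 3.

Treewidth 3.
One optimal decomposition is:
Bags: B1 = {b, d, e, f}  B2 = {c, d, e, f}  B3 = {a, b, e, f}
Tree: B1–B2, B1–B3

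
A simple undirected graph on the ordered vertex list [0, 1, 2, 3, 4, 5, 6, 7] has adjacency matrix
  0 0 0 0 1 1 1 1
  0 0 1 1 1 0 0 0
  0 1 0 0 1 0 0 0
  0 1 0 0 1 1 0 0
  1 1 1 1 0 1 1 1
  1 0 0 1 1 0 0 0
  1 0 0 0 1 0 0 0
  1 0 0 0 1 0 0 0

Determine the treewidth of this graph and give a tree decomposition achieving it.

Each bag holds 3 vertices, so the decomposition has width 2, which upper-bounds the treewidth. Conversely, {0, 4, 5} is a clique of size 3, and the vertices of any clique must share a bag in every tree decomposition; so some bag has ≥ 3 vertices and tw(G) ≥ 2. Therefore the treewidth is 2.

Treewidth 2.
One optimal decomposition is:
Bags: B1 = {1, 3, 4}  B2 = {1, 2, 4}  B3 = {3, 4, 5}  B4 = {0, 4, 5}  B5 = {0, 4, 6}  B6 = {0, 4, 7}
Tree: B1–B2, B1–B3, B3–B4, B4–B5, B5–B6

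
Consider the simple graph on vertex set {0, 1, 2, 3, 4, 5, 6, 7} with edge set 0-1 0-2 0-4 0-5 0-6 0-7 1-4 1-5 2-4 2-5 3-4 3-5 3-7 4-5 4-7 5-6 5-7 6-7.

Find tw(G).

A width-3 tree decomposition is:
Bags: B1 = {0, 4, 5, 7}  B2 = {3, 4, 5, 7}  B3 = {0, 2, 4, 5}  B4 = {0, 5, 6, 7}  B5 = {0, 1, 4, 5}
Tree: B1–B2, B1–B3, B1–B4, B1–B5
The largest bag has 4 vertices, giving width 3; this decomposition certifies tw(G) ≤ 3. For the lower bound, the 4 vertices {0, 1, 4, 5} are pairwise adjacent, and any tree decomposition puts a clique entirely inside one bag — forcing width ≥ 3. The upper and lower bounds meet at 3, so that is the treewidth.

3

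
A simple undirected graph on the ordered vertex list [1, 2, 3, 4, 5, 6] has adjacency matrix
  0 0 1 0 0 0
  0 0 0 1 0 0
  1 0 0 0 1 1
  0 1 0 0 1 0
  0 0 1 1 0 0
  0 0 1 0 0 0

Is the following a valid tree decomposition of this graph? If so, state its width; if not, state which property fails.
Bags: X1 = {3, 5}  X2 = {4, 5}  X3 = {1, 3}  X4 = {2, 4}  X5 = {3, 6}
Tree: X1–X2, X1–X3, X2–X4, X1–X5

Checking the three conditions: (i) the bags cover all of {1, 2, 3, 4, 5, 6}; (ii) for each edge, some bag contains both endpoints; (iii) the bags containing any fixed vertex form a subtree. All hold, so the decomposition is valid with width 2 − 1 = 1.

Yes; width 1.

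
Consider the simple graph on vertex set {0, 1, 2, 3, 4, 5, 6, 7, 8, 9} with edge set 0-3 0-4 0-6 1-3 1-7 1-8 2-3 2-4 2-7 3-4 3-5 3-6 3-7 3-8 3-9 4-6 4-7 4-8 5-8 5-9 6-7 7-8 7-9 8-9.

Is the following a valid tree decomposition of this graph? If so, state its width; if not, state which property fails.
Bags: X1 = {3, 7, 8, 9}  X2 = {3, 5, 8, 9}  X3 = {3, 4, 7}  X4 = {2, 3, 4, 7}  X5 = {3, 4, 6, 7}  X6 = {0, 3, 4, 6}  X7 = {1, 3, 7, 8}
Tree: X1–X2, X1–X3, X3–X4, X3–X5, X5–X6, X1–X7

A tree decomposition must satisfy three properties: every vertex lies in some bag; for every edge, both endpoints lie together in some bag; and for every vertex, the bags containing it form a connected subtree. Here edge (8,4) lies in no bag, so the decomposition is invalid.

No — edge (8,4) lies in no bag.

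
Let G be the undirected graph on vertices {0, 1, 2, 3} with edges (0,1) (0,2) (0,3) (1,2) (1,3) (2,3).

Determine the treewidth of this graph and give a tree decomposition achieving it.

With just one bag of size 4, the width is 4 − 1 = 3, so tw(G) ≤ 3. On the other hand G contains the 4-clique {0, 1, 2, 3}. A clique must lie in a single bag of any decomposition, so no decomposition can have width below 3. The upper and lower bounds meet at 3, so that is the treewidth.

Treewidth 3.
One such decomposition:
Bags: B1 = {0, 1, 2, 3}
Tree: (single bag)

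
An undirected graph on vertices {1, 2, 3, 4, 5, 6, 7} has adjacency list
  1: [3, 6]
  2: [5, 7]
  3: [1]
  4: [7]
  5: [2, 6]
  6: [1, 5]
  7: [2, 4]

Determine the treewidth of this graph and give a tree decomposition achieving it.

The largest bag has 2 vertices, giving width 1; this decomposition certifies tw(G) ≤ 1. Since G has at least one edge (e.g. 3–1), it is not an edgeless graph, so tw(G) ≥ 1. Combining the bounds, tw(G) = 1.

Treewidth 1.
Bags: B1 = {1, 3}  B2 = {1, 6}  B3 = {5, 6}  B4 = {2, 5}  B5 = {2, 7}  B6 = {4, 7}
Tree: B1–B2, B2–B3, B3–B4, B4–B5, B5–B6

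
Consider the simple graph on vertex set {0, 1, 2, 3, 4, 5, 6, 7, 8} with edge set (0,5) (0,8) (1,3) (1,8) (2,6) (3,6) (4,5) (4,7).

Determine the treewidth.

1

A width-1 tree decomposition is:
Bags: B1 = {4, 7}  B2 = {4, 5}  B3 = {0, 5}  B4 = {0, 8}  B5 = {1, 8}  B6 = {1, 3}  B7 = {3, 6}  B8 = {2, 6}
Tree: B1–B2, B2–B3, B3–B4, B4–B5, B5–B6, B6–B7, B7–B8
The largest bag has 2 vertices, giving width 1; this decomposition certifies tw(G) ≤ 1. G has an edge, so its treewidth is at least 1. The upper and lower bounds meet at 1, so that is the treewidth.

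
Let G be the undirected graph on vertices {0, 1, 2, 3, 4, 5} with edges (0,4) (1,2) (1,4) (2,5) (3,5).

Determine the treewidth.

A width-1 tree decomposition is:
Bags: B1 = {3, 5}  B2 = {2, 5}  B3 = {1, 2}  B4 = {1, 4}  B5 = {0, 4}
Tree: B1–B2, B2–B3, B3–B4, B4–B5
The largest bag has 2 vertices, giving width 1; this decomposition certifies tw(G) ≤ 1. Since G has at least one edge (e.g. 3–5), it is not an edgeless graph, so tw(G) ≥ 1. Therefore the treewidth is 1.

1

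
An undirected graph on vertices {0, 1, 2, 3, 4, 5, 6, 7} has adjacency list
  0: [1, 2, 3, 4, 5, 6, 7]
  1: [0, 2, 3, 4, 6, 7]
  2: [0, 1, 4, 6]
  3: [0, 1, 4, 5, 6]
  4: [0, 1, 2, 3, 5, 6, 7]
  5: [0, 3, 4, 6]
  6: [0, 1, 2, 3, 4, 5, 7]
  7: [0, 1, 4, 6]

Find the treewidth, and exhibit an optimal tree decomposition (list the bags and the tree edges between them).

Every bag has size at most 5, so the width is 5 − 1 = 4 and tw(G) ≤ 4. Conversely, {0, 1, 2, 4, 6} is a clique of size 5, and the vertices of any clique must share a bag in every tree decomposition; so some bag has ≥ 5 vertices and tw(G) ≥ 4. The upper and lower bounds meet at 4, so that is the treewidth.

Treewidth 4.
One optimal decomposition is:
Bags: B1 = {0, 1, 3, 4, 6}  B2 = {0, 3, 4, 5, 6}  B3 = {0, 1, 4, 6, 7}  B4 = {0, 1, 2, 4, 6}
Tree: B1–B2, B1–B3, B3–B4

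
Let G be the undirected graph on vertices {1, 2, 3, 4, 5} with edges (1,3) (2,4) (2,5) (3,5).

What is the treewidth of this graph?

A width-1 tree decomposition is:
Bags: B1 = {1, 3}  B2 = {3, 5}  B3 = {2, 5}  B4 = {2, 4}
Tree: B1–B2, B2–B3, B3–B4
The largest bag has 2 vertices, giving width 1; this decomposition certifies tw(G) ≤ 1. G has an edge, so its treewidth is at least 1. Combining the bounds, tw(G) = 1.

1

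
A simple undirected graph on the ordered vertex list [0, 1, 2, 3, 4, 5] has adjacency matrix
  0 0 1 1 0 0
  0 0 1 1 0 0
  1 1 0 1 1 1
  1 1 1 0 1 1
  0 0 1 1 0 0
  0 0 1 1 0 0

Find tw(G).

A width-2 tree decomposition is:
Bags: B1 = {2, 3, 4}  B2 = {1, 2, 3}  B3 = {2, 3, 5}  B4 = {0, 2, 3}
Tree: B1–B2, B1–B3, B2–B4
The largest bag has 3 vertices, giving width 2; this decomposition certifies tw(G) ≤ 2. On the other hand G contains the 3-clique {0, 2, 3}. A clique must lie in a single bag of any decomposition, so no decomposition can have width below 2. Hence tw(G) = 2 exactly.

2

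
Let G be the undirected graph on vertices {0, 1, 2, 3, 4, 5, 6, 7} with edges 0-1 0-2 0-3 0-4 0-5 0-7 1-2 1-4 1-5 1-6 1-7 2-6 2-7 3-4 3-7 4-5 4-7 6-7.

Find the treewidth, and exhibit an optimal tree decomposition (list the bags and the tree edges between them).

Each bag holds 4 vertices, so the decomposition has width 3, which upper-bounds the treewidth. Conversely, {0, 1, 2, 7} is a clique of size 4, and the vertices of any clique must share a bag in every tree decomposition; so some bag has ≥ 4 vertices and tw(G) ≥ 3. The upper and lower bounds meet at 3, so that is the treewidth.

Treewidth 3.
One optimal decomposition is:
Bags: B1 = {0, 1, 2, 7}  B2 = {0, 1, 4, 7}  B3 = {0, 1, 4, 5}  B4 = {0, 3, 4, 7}  B5 = {1, 2, 6, 7}
Tree: B1–B2, B2–B3, B2–B4, B1–B5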